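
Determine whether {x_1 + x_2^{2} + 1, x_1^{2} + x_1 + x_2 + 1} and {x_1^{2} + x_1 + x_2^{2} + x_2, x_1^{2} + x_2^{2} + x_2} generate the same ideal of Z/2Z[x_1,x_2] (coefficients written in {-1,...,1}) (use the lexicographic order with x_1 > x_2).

For a fixed monomial order, each ideal has a unique reduced Gröbner basis; comparing bases decides equality.
Buchberger on the first generating set:
f_1 = x_1 + x_2^{2} + 1, LT = x_1.
f_2 = x_1^{2} + x_1 + x_2 + 1, LT = x_1^{2}.

S(f_1,f_2): lcm = x_1^{2}. S = x_1x_2^{2} + x_2 + 1.
  leading term x_1x_2^{2}: subtract (x_2^{2})·f_1 from x_1x_2^{2} + x_2 + 1 → x_2^{4} + x_2^{2} + x_2 + 1
  leading term x_2^{4}: no divisor's leading term divides it; move x_2^{4} to the remainder.
  leading term x_2^{2}: no divisor's leading term divides it; move x_2^{2} to the remainder.
  leading term x_2: no divisor's leading term divides it; move x_2 to the remainder.
  leading term 1: no divisor's leading term divides it; move 1 to the remainder.
  remainder x_2^{4} + x_2^{2} + x_2 + 1 ≠ 0; add g_3 = x_2^{4} + x_2^{2} + x_2 + 1 to the basis.

The other S-polynomials (S(f_1,g_3), S(f_2,g_3)) all reduce to 0 modulo the current basis, so we have a Gröbner basis.
Inter-reduce: drop elements whose leading term is divisible by another's, tail-reduce, and make monic.
Reduced Gröbner basis: {x_1 + x_2^{2} + 1, x_2^{4} + x_2^{2} + x_2 + 1}.

Buchberger on the second generating set:
h_1 = x_1^{2} + x_1 + x_2^{2} + x_2, LT = x_1^{2}.
h_2 = x_1^{2} + x_2^{2} + x_2, LT = x_1^{2}.

S(h_1,h_2): lcm = x_1^{2}. S = x_1.
  leading term x_1: no divisor's leading term divides it; move x_1 to the remainder.
  remainder x_1 ≠ 0; add k_3 = x_1 to the basis.

S(h_1,k_3): lcm = x_1^{2}. S = x_1 + x_2^{2} + x_2.
  leading term x_1: subtract (1)·k_3 from x_1 + x_2^{2} + x_2 → x_2^{2} + x_2
  leading term x_2^{2}: no divisor's leading term divides it; move x_2^{2} to the remainder.
  leading term x_2: no divisor's leading term divides it; move x_2 to the remainder.
  remainder x_2^{2} + x_2 ≠ 0; add k_4 = x_2^{2} + x_2 to the basis.

The other S-polynomials (S(h_2,k_3), S(h_1,k_4), S(h_2,k_4), S(k_3,k_4)) all reduce to 0 modulo the current basis, so we have a Gröbner basis.
Inter-reduce: drop elements whose leading term is divisible by another's, tail-reduce, and make monic.
Reduced Gröbner basis: {x_1, x_2^{2} + x_2}.

The bases are distinct; the ideals are different.

No, the ideals differ.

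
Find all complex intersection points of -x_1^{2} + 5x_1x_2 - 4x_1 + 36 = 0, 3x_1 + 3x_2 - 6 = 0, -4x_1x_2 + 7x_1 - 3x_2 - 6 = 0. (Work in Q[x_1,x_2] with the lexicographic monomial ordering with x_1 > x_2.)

Compute a lex Gröbner basis by Buchberger's algorithm.
f_1 = -x_1^{2} + 5x_1x_2 - 4x_1 + 36, LT = x_1^{2}.
f_2 = 3x_1 + 3x_2 - 6, LT = x_1.
f_3 = -4x_1x_2 + 7x_1 - 3x_2 - 6, LT = x_1x_2.

S(f_1,f_2): lcm = x_1^{2}. S = -6x_1x_2 + 6x_1 - 36.
  reduce S modulo (f_1, f_2, f_3):
  remainder 6x_2^{2} - 18x_2 - 24 ≠ 0; add h_4 = 6x_2^{2} - 18x_2 - 24 to the basis.

S(f_1,f_3): lcm = x_1^{2}x_2. S = \tfrac{7}{4}x_1^{2} - 5x_1x_2^{2} + \tfrac{13}{4}x_1x_2 - \tfrac{3}{2}x_1 - 36x_2.
  reduce S modulo (f_1, f_2, f_3, h_4):
  remainder -\tfrac{9}{2}x_2 + 18 ≠ 0; add h_5 = -\tfrac{9}{2}x_2 + 18 to the basis.

The other S-polynomials (S(f_2,f_3), S(f_1,h_4), S(f_2,h_4), S(f_3,h_4), S(f_1,h_5), S(f_2,h_5), S(f_3,h_5), S(h_4,h_5)) all reduce to 0 modulo the current basis, so we have a Gröbner basis.
Inter-reduce: drop elements whose leading term is divisible by another's, tail-reduce, and make monic.
Reduced Gröbner basis: {x_1 + 2, x_2 - 4}.

Elimination: the polynomial x_2 - 4 lies in the elimination ideal for x_2, so x_2 ∈ {4}. For each such x_2, the remaining basis elements (now univariate) give the rest of the solution.
  x_2 = 4: the earlier basis element becomes x_1 + 2 = 0, giving x_1 = -2 — point (-2, 4).

{(-2, 4)}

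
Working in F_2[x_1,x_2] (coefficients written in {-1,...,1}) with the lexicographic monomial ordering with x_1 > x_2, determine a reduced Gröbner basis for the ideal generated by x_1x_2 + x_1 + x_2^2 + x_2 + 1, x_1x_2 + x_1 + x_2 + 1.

G = {x_1 + 1, x_2^2}

The reduced Gröbner basis is the canonical form of the ideal for this ordering.

f_1 = x_1x_2 + x_1 + x_2^2 + x_2 + 1, LT = x_1x_2.
f_2 = x_1x_2 + x_1 + x_2 + 1, LT = x_1x_2.

S(f_1,f_2): lcm = x_1x_2. S = x_2^2.
  leading term x_2^2: no divisor's leading term divides it; move x_2^2 to the remainder.
  remainder x_2^2 ≠ 0; add g_3 = x_2^2 to the basis.

S(f_1,g_3): lcm = x_1x_2^2. S = x_1x_2 + x_2^3 + x_2^2 + x_2.
  leading term x_1x_2: subtract (1)·f_1 from x_1x_2 + x_2^3 + x_2^2 + x_2 → x_1 + x_2^3 + 1
  leading term x_1: no divisor's leading term divides it; move x_1 to the remainder.
  leading term x_2^3: subtract (x_2)·g_3 from x_2^3 + 1 → 1
  leading term 1: no divisor's leading term divides it; move 1 to the remainder.
  remainder x_1 + 1 ≠ 0; add g_4 = x_1 + 1 to the basis.

S(f_2,g_3): lcm = x_1x_2^2. S = x_1x_2 + x_2^2 + x_2.
  leading term x_1x_2: subtract (1)·f_1 from x_1x_2 + x_2^2 + x_2 → x_1 + 1
  leading term x_1: subtract (1)·g_4 from x_1 + 1 → 0
  remainder 0.

S(f_1,g_4): lcm = x_1x_2. S = x_1 + x_2^2 + 1.
  leading term x_1: subtract (1)·g_4 from x_1 + x_2^2 + 1 → x_2^2
  leading term x_2^2: subtract (1)·g_3 from x_2^2 → 0
  remainder 0.

S(f_2,g_4): lcm = x_1x_2. S = x_1 + 1.
  leading term x_1: subtract (1)·g_4 from x_1 + 1 → 0
  remainder 0.

S(g_3,g_4): leading monomials are coprime, so the S-polynomial reduces to 0 (Buchberger's first criterion).
Every S-polynomial of the final basis reduces to 0, so we have a Gröbner basis.
Inter-reduce: drop elements whose leading term is divisible by another's, tail-reduce, and make monic.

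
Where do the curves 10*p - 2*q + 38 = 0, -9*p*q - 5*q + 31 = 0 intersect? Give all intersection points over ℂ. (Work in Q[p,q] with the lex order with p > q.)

{(-4, -1), (-16/45, 155/9)}

Compute a lex Gröbner basis by Buchberger's algorithm.
f_1 = 10*p - 2*q + 38, LT = p.
f_2 = -9*p*q - 5*q + 31, LT = p*q.

S(f_1,f_2): lcm = p*q. S = -1/5*q**2 + 146/45*q + 31/9.
  reduce S modulo (f_1, f_2):
  remainder -1/5*q**2 + 146/45*q + 31/9 ≠ 0; add h_3 = -1/5*q**2 + 146/45*q + 31/9 to the basis.

The other S-polynomials (S(f_1,h_3), S(f_2,h_3)) all reduce to 0 modulo the current basis, so we have a Gröbner basis.
Inter-reduce: drop elements whose leading term is divisible by another's, tail-reduce, and make monic.
Reduced Gröbner basis: {p - 1/5*q + 19/5, q**2 - 146/9*q - 155/9}.

From the last basis element, q**2 - 146/9*q - 155/9 = 0, so q takes values in {-1, 155/9}. Each choice, substituted upward through the basis, yields the corresponding point(s) of the solution set.
  q = -1: the earlier basis element becomes p + 4 = 0, giving p = -4 — point (-4, -1).
  q = 155/9: the earlier basis element becomes p + 16/45 = 0, giving p = -16/45 — point (-16/45, 155/9).
This is the nonlinear analogue of row-reducing a linear system.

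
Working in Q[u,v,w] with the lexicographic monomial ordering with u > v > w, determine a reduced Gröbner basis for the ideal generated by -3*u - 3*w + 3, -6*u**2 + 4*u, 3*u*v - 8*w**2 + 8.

This is the nonlinear analogue of row-reducing a linear system.

f_1 = -3*u - 3*w + 3, LT = u.
f_2 = -6*u**2 + 4*u, LT = u**2.
f_3 = 3*u*v - 8*w**2 + 8, LT = u*v.

S(f_1,f_2): lcm = u**2. S = u*w - 1/3*u.
  reduce S modulo (f_1, f_2, f_3):
  remainder -w**2 + 4/3*w - 1/3 ≠ 0; add g_4 = -w**2 + 4/3*w - 1/3 to the basis.

S(f_1,f_3): lcm = u*v. S = v*w - v + 8/3*w**2 - 8/3.
  reduce S modulo (f_1, f_2, f_3, g_4):
  remainder v*w - v + 32/9*w - 32/9 ≠ 0; add g_5 = v*w - v + 32/9*w - 32/9 to the basis.

The other S-polynomials (S(f_2,f_3), S(f_1,g_4), S(f_2,g_4), S(f_3,g_4), S(f_1,g_5), S(f_2,g_5), S(f_3,g_5), S(g_4,g_5)) all reduce to 0 modulo the current basis, so we have a Gröbner basis.
Inter-reduce: drop elements whose leading term is divisible by another's, tail-reduce, and make monic.

G = {u + w - 1, v*w - v + 32/9*w - 32/9, w**2 - 4/3*w + 1/3}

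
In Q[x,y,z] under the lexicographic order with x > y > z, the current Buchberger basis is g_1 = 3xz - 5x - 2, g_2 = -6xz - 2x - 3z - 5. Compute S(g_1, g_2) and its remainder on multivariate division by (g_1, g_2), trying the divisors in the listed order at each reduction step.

S(g_1, g_2) = -2x - 1/2z - 3/2; remainder on division = -2x - 1/2z - 3/2.

lcm(LM(g_1), LM(g_2)) = xz.
S = (lcm/LT(g_1))·g_1 − (lcm/LT(g_2))·g_2 = -2x - 1/2z - 3/2.
Reduce S modulo (g_1, g_2) in that order:
  leading term x: no divisor's leading term divides it; move -2x to the remainder.
  leading term z: no divisor's leading term divides it; move -1/2z to the remainder.
  leading term 1: no divisor's leading term divides it; move -3/2 to the remainder.
The remainder -2x - 1/2z - 3/2 is nonzero, so it would be added as the next basis element.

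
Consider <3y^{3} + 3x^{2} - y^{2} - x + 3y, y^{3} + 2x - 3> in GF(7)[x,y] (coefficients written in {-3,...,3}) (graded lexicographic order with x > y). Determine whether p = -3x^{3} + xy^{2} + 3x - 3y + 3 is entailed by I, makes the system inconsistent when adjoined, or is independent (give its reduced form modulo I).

-3x^{3} + xy^{2} + 3x - 3y + 3 is independent of I; its normal form modulo I is 3xy - 2x - 3y + 3.

First compute the reduced Gröbner basis of I by Buchberger's algorithm.
f_1 = 3y^{3} + 3x^{2} - y^{2} - x + 3y, LT = y^{3}.
f_2 = y^{3} + 2x - 3, LT = y^{3}.

S(f_1,f_2): lcm = y^{3}. S = x^{2} + 2y^{2} + y + 3.
  reduce S modulo (f_1, f_2):
  remainder x^{2} + 2y^{2} + y + 3 ≠ 0; add h_3 = x^{2} + 2y^{2} + y + 3 to the basis.

The other S-polynomials (S(f_1,h_3), S(f_2,h_3)) all reduce to 0 modulo the current basis, so we have a Gröbner basis.
Inter-reduce: drop elements whose leading term is divisible by another's, tail-reduce, and make monic.
Reduced Gröbner basis: {y^{3} + 2x - 3, x^{2} + 2y^{2} + y + 3}.
Label its elements g_1 = y^{3} + 2x - 3, g_2 = x^{2} + 2y^{2} + y + 3.

Reduce p = -3x^{3} + xy^{2} + 3x - 3y + 3 modulo G:
  leading term x^{3}: subtract (-3x)·g_2 from -3x^{3} + xy^{2} + 3x - 3y + 3 → 3xy - 2x - 3y + 3
  leading term xy: no divisor's leading term divides it; move 3xy to the remainder.
  leading term x: no divisor's leading term divides it; move -2x to the remainder.
  leading term y: no divisor's leading term divides it; move -3y to the remainder.
  leading term 1: no divisor's leading term divides it; move 3 to the remainder.
  normal form = 3xy - 2x - 3y + 3.
The normal form is nonzero, so p ∉ I. Since p minus its normal form lies in I, I + (p) = I + (r) where r = 3xy - 2x - 3y + 3; decide whether this ideal is the whole ring.
Run Buchberger on G together with r (pairs among the g_i already reduce to 0 since G is a Gröbner basis):
g_1 = y^{3} + 2x - 3, LT = y^{3}.
g_2 = x^{2} + 2y^{2} + y + 3, LT = x^{2}.
r = 3xy - 2x - 3y + 3, LT = xy.

S(g_1,r): lcm = xy^{3}. S = 3xy^{2} + y^{3} + 2x^{2} - y^{2} - 3x.
  reduce S modulo (g_1, g_2, r):
  remainder -2y^{2} + x - 3y + 2 ≠ 0; add m_4 = -2y^{2} + x - 3y + 2 to the basis.

S(g_2,r): lcm = x^{2}y. S = 2y^{3} + 3x^{2} + xy + y^{2} - x + 3y.
  reduce S modulo (g_1, g_2, r, m_4):
  remainder -x - 2y - 2 ≠ 0; add m_5 = -x - 2y - 2 to the basis.

S(r,m_4): lcm = xy^{2}. S = -3x^{2} - xy - y^{2} + x + y.
  reduce S modulo (g_1, g_2, r, m_4, m_5):
  remainder -2y ≠ 0; add m_6 = -2y to the basis.

The other S-polynomials (S(g_1,g_2), S(g_1,m_4), S(g_2,m_4), S(g_1,m_5), S(g_2,m_5), S(r,m_5), S(m_4,m_5), S(g_1,m_6), S(g_2,m_6), S(r,m_6), S(m_4,m_6), S(m_5,m_6)) all reduce to 0 modulo the current basis, so we have a Gröbner basis.
Inter-reduce: drop elements whose leading term is divisible by another's, tail-reduce, and make monic.
Reduced Gröbner basis: {x + 2, y}.
The reduced Gröbner basis of I + (p) is {x + 2, y} ≠ {1}, a proper ideal, so the enlarged system stays consistent: p is independent of I, with normal form 3xy - 2x - 3y + 3.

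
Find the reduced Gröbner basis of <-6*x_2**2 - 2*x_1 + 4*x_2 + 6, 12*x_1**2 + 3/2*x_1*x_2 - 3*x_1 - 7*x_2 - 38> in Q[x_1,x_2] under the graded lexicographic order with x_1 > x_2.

G = {x_1**2 + 1/8*x_1*x_2 - 1/4*x_1 - 7/12*x_2 - 19/6, x_2**2 + 1/3*x_1 - 2/3*x_2 - 1}

f_1 = -6*x_2**2 - 2*x_1 + 4*x_2 + 6, LT = x_2**2.
f_2 = 12*x_1**2 + 3/2*x_1*x_2 - 3*x_1 - 7*x_2 - 38, LT = x_1**2.

S(f_1,f_2): leading monomials are coprime, so the S-polynomial reduces to 0 (Buchberger's first criterion).
Every S-polynomial of the final basis reduces to 0, so we have a Gröbner basis.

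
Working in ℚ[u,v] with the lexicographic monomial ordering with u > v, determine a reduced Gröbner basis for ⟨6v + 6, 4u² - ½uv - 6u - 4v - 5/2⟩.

The reduced Gröbner basis is the canonical form of the ideal for this ordering.

f_1 = 6v + 6, LT = v.
f_2 = 4u² - ½uv - 6u - 4v - 5/2, LT = u².

The S-polynomials (S(f_1,f_2)) all reduce to 0 modulo the current basis, so we have a Gröbner basis.

G = {u² - 11/8u + ⅜, v + 1}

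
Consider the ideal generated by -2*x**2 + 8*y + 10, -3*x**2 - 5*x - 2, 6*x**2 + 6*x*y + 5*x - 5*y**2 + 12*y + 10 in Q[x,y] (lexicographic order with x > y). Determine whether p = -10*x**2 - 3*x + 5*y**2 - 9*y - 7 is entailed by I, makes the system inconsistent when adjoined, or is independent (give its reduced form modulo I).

-10*x**2 - 3*x + 5*y**2 - 9*y - 7 lies in I (it reduces to 0).

First compute the reduced Gröbner basis of I by Buchberger's algorithm.
f_1 = -2*x**2 + 8*y + 10, LT = x**2.
f_2 = -3*x**2 - 5*x - 2, LT = x**2.
f_3 = 6*x**2 + 6*x*y + 5*x - 5*y**2 + 12*y + 10, LT = x**2.

S(f_1,f_2): lcm = x**2. S = -5/3*x - 4*y - 17/3.
  leading term x: no divisor's leading term divides it; move -5/3*x to the remainder.
  leading term y: no divisor's leading term divides it; move -4*y to the remainder.
  leading term 1: no divisor's leading term divides it; move -17/3 to the remainder.
  remainder -5/3*x - 4*y - 17/3 ≠ 0; add h_4 = -5/3*x - 4*y - 17/3 to the basis.

S(f_1,f_3): lcm = x**2. S = -x*y - 5/6*x + 5/6*y**2 - 6*y - 20/3.
  leading term x*y: subtract (3/5*y)·h_4 from -x*y - 5/6*x + 5/6*y**2 - 6*y - 20/3 → -5/6*x + 97/30*y**2 - 13/5*y - 20/3
  leading term x: subtract (1/2)·h_4 from -5/6*x + 97/30*y**2 - 13/5*y - 20/3 → 97/30*y**2 - 3/5*y - 23/6
  leading term y**2: no divisor's leading term divides it; move 97/30*y**2 to the remainder.
  leading term y: no divisor's leading term divides it; move -3/5*y to the remainder.
  leading term 1: no divisor's leading term divides it; move -23/6 to the remainder.
  remainder 97/30*y**2 - 3/5*y - 23/6 ≠ 0; add h_5 = 97/30*y**2 - 3/5*y - 23/6 to the basis.

S(f_1,h_4): lcm = x**2. S = -12/5*x*y - 17/5*x - 4*y - 5.
  leading term x*y: subtract (36/25*y)·h_4 from -12/5*x*y - 17/5*x - 4*y - 5 → -17/5*x + 144/25*y**2 + 104/25*y - 5
  leading term x: subtract (51/25)·h_4 from -17/5*x + 144/25*y**2 + 104/25*y - 5 → 144/25*y**2 + 308/25*y + 164/25
  leading term y**2: subtract (864/485)·h_5 from 144/25*y**2 + 308/25*y + 164/25 → 32468/2425*y + 32468/2425
  leading term y: no divisor's leading term divides it; move 32468/2425*y to the remainder.
  leading term 1: no divisor's leading term divides it; move 32468/2425 to the remainder.
  remainder 32468/2425*y + 32468/2425 ≠ 0; add h_6 = 32468/2425*y + 32468/2425 to the basis.

The other S-polynomials (S(f_2,f_3), S(f_2,h_4), S(f_3,h_4), S(f_1,h_5), S(f_2,h_5), S(f_3,h_5), S(h_4,h_5), S(f_1,h_6), S(f_2,h_6), S(f_3,h_6), S(h_4,h_6), S(h_5,h_6)) all reduce to 0 modulo the current basis, so we have a Gröbner basis.
Inter-reduce: drop elements whose leading term is divisible by another's, tail-reduce, and make monic.
Reduced Gröbner basis: {x + 1, y + 1}.
Label its elements g_1 = x + 1, g_2 = y + 1.

Reduce p = -10*x**2 - 3*x + 5*y**2 - 9*y - 7 modulo G:
  leading term x**2: subtract (-10*x)·g_1 from -10*x**2 - 3*x + 5*y**2 - 9*y - 7 → 7*x + 5*y**2 - 9*y - 7
  leading term x: subtract (7)·g_1 from 7*x + 5*y**2 - 9*y - 7 → 5*y**2 - 9*y - 14
  leading term y**2: subtract (5*y)·g_2 from 5*y**2 - 9*y - 14 → -14*y - 14
  leading term y: subtract (-14)·g_2 from -14*y - 14 → 0
  normal form = 0.
Since the normal form is 0, p ∈ I.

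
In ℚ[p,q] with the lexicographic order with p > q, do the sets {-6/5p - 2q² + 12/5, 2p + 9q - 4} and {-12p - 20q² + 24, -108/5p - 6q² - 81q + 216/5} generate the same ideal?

Yes, the ideals are equal.

Two ideals are equal iff their reduced Gröbner bases coincide (the reduced basis is unique for a fixed ordering).
Buchberger on the first generating set:
f_1 = -6/5p - 2q² + 12/5, LT = p.
f_2 = 2p + 9q - 4, LT = p.

S(f_1,f_2): lcm = p. S = 5/3q² - 9/2q.
  reduce S modulo (f_1, f_2):
  remainder 5/3q² - 9/2q ≠ 0; add g_3 = 5/3q² - 9/2q to the basis.

The other S-polynomials (S(f_1,g_3), S(f_2,g_3)) all reduce to 0 modulo the current basis, so we have a Gröbner basis.
Inter-reduce: drop elements whose leading term is divisible by another's, tail-reduce, and make monic.
Reduced Gröbner basis: {p + 9/2q - 2, q² - 27/10q}.

Buchberger on the second generating set:
h_1 = -12p - 20q² + 24, LT = p.
h_2 = -108/5p - 6q² - 81q + 216/5, LT = p.

S(h_1,h_2): lcm = p. S = 25/18q² - 15/4q.
  reduce S modulo (h_1, h_2):
  remainder 25/18q² - 15/4q ≠ 0; add k_3 = 25/18q² - 15/4q to the basis.

The other S-polynomials (S(h_1,k_3), S(h_2,k_3)) all reduce to 0 modulo the current basis, so we have a Gröbner basis.
Inter-reduce: drop elements whose leading term is divisible by another's, tail-reduce, and make monic.
Reduced Gröbner basis: {p + 9/2q - 2, q² - 27/10q}.

The two bases agree; hence the ideals are identical.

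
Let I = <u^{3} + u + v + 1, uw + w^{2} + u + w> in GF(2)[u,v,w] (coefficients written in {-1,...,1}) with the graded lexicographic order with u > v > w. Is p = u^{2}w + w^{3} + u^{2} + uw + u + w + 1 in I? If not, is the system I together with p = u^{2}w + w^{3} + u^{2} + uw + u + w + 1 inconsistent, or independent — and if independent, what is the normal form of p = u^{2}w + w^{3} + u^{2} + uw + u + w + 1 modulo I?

First compute the reduced Gröbner basis of I by Buchberger's algorithm.
f_1 = u^{3} + u + v + 1, LT = u^{3}.
f_2 = uw + w^{2} + u + w, LT = uw.

S(f_1,f_2): lcm = u^{3}w. S = u^{2}w^{2} + u^{3} + u^{2}w + uw + vw + w.
  leading term u^{2}w^{2}: subtract (uw)·f_2 from u^{2}w^{2} + u^{3} + u^{2}w + uw + vw + w → uw^{3} + u^{3} + uw^{2} + uw + vw + w
  leading term uw^{3}: subtract (w^{2})·f_2 from uw^{3} + u^{3} + uw^{2} + uw + vw + w → w^{4} + u^{3} + w^{3} + uw + vw + w
  leading term w^{4}: no divisor's leading term divides it; move w^{4} to the remainder.
  leading term u^{3}: subtract (1)·f_1 from u^{3} + w^{3} + uw + vw + w → w^{3} + uw + vw + u + v + w + 1
  leading term w^{3}: no divisor's leading term divides it; move w^{3} to the remainder.
  leading term uw: subtract (1)·f_2 from uw + vw + u + v + w + 1 → vw + w^{2} + v + 1
  leading term vw: no divisor's leading term divides it; move vw to the remainder.
  leading term w^{2}: no divisor's leading term divides it; move w^{2} to the remainder.
  leading term v: no divisor's leading term divides it; move v to the remainder.
  leading term 1: no divisor's leading term divides it; move 1 to the remainder.
  remainder w^{4} + w^{3} + vw + w^{2} + v + 1 ≠ 0; add h_3 = w^{4} + w^{3} + vw + w^{2} + v + 1 to the basis.

The other S-polynomials (S(f_1,h_3), S(f_2,h_3)) all reduce to 0 modulo the current basis, so we have a Gröbner basis.
Inter-reduce: drop elements whose leading term is divisible by another's, tail-reduce, and make monic.
Reduced Gröbner basis: {w^{4} + w^{3} + vw + w^{2} + v + 1, u^{3} + u + v + 1, uw + w^{2} + u + w}.
Label its elements g_1 = w^{4} + w^{3} + vw + w^{2} + v + 1, g_2 = u^{3} + u + v + 1, g_3 = uw + w^{2} + u + w.

Reduce p = u^{2}w + w^{3} + u^{2} + uw + u + w + 1 modulo G:
  leading term u^{2}w: subtract (u)·g_3 from u^{2}w + w^{3} + u^{2} + uw + u + w + 1 → uw^{2} + w^{3} + u + w + 1
  leading term uw^{2}: subtract (w)·g_3 from uw^{2} + w^{3} + u + w + 1 → uw + w^{2} + u + w + 1
  leading term uw: subtract (1)·g_3 from uw + w^{2} + u + w + 1 → 1
  leading term 1: no divisor's leading term divides it; move 1 to the remainder.
  normal form = 1.
The normal form is nonzero, so p ∉ I. Since p minus its normal form lies in I, I + (p) = I + (r) where r = 1; decide whether this ideal is the whole ring.
Here r = 1 is a nonzero constant, hence a unit: 1 ∈ I + (p), the Gröbner basis of I + (p) is {1}, and the enlarged system has no common solution — adjoining p is inconsistent.

Ideal membership is decidable via reduction modulo a Gröbner basis.

Adjoining u^{2}w + w^{3} + u^{2} + uw + u + w + 1 makes the ideal the whole ring: the system is inconsistent.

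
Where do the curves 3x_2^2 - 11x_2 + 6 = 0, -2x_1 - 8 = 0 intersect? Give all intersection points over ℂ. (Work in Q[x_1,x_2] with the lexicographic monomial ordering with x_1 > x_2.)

Compute a lex Gröbner basis by Buchberger's algorithm.
f_1 = 3x_2^2 - 11x_2 + 6, LT = x_2^2.
f_2 = -2x_1 - 8, LT = x_1.

The S-polynomials (S(f_1,f_2)) all reduce to 0 modulo the current basis, so we have a Gröbner basis.
Inter-reduce: drop elements whose leading term is divisible by another's, tail-reduce, and make monic.
Reduced Gröbner basis: {x_1 + 4, x_2^2 - 11/3x_2 + 2}.

A lex Gröbner basis eliminates variables successively. Here x_2^2 - 11/3x_2 + 2 depends only on x_2, with roots {2/3, 3}; lifting each root through the earlier basis elements recovers the full solutions.
  x_2 = 2/3: the earlier basis element becomes x_1 + 4 = 0, giving x_1 = -4 — point (-4, 2/3).
  x_2 = 3: the earlier basis element becomes x_1 + 4 = 0, giving x_1 = -4 — point (-4, 3).

{(-4, 2/3), (-4, 3)}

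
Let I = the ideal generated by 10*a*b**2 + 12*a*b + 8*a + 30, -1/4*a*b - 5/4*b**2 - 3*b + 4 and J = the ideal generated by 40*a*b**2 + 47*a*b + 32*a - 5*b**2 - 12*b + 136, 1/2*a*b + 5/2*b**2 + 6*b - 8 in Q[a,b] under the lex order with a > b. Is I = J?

Two ideals are equal iff their reduced Gröbner bases coincide (the reduced basis is unique for a fixed ordering).
Buchberger on the first generating set:
f_1 = 10*a*b**2 + 12*a*b + 8*a + 30, LT = a*b**2.
f_2 = -1/4*a*b - 5/4*b**2 - 3*b + 4, LT = a*b.

S(f_1,f_2): lcm = a*b**2. S = 6/5*a*b + 4/5*a - 5*b**3 - 12*b**2 + 16*b + 3.
  reduce S modulo (f_1, f_2):
  remainder 4/5*a - 5*b**3 - 18*b**2 + 8/5*b + 111/5 ≠ 0; add g_3 = 4/5*a - 5*b**3 - 18*b**2 + 8/5*b + 111/5 to the basis.

S(f_1,g_3): lcm = a*b**2. S = 6/5*a*b + 4/5*a + 25/4*b**5 + 45/2*b**4 - 2*b**3 - 111/4*b**2 + 3.
  reduce S modulo (f_1, f_2, g_3):
  remainder 25/4*b**5 + 45/2*b**4 + 3*b**3 - 63/4*b**2 - 16*b ≠ 0; add g_4 = 25/4*b**5 + 45/2*b**4 + 3*b**3 - 63/4*b**2 - 16*b to the basis.

S(f_2,g_3): lcm = a*b. S = 25/4*b**4 + 45/2*b**3 + 3*b**2 - 63/4*b - 16.
  reduce S modulo (f_1, f_2, g_3, g_4):
  remainder 25/4*b**4 + 45/2*b**3 + 3*b**2 - 63/4*b - 16 ≠ 0; add g_5 = 25/4*b**4 + 45/2*b**3 + 3*b**2 - 63/4*b - 16 to the basis.

The other S-polynomials (S(f_1,g_4), S(f_2,g_4), S(g_3,g_4), S(f_1,g_5), S(f_2,g_5), S(g_3,g_5), S(g_4,g_5)) all reduce to 0 modulo the current basis, so we have a Gröbner basis.
Inter-reduce: drop elements whose leading term is divisible by another's, tail-reduce, and make monic.
Reduced Gröbner basis: {a - 25/4*b**3 - 45/2*b**2 + 2*b + 111/4, b**4 + 18/5*b**3 + 12/25*b**2 - 63/25*b - 64/25}.

Buchberger on the second generating set:
h_1 = 40*a*b**2 + 47*a*b + 32*a - 5*b**2 - 12*b + 136, LT = a*b**2.
h_2 = 1/2*a*b + 5/2*b**2 + 6*b - 8, LT = a*b.

S(h_1,h_2): lcm = a*b**2. S = 47/40*a*b + 4/5*a - 5*b**3 - 97/8*b**2 + 157/10*b + 17/5.
  reduce S modulo (h_1, h_2):
  remainder 4/5*a - 5*b**3 - 18*b**2 + 8/5*b + 111/5 ≠ 0; add k_3 = 4/5*a - 5*b**3 - 18*b**2 + 8/5*b + 111/5 to the basis.

S(h_1,k_3): lcm = a*b**2. S = 47/40*a*b + 4/5*a + 25/4*b**5 + 45/2*b**4 - 2*b**3 - 223/8*b**2 - 3/10*b + 17/5.
  reduce S modulo (h_1, h_2, k_3):
  remainder 25/4*b**5 + 45/2*b**4 + 3*b**3 - 63/4*b**2 - 16*b ≠ 0; add k_4 = 25/4*b**5 + 45/2*b**4 + 3*b**3 - 63/4*b**2 - 16*b to the basis.

S(h_2,k_3): lcm = a*b. S = 25/4*b**4 + 45/2*b**3 + 3*b**2 - 63/4*b - 16.
  reduce S modulo (h_1, h_2, k_3, k_4):
  remainder 25/4*b**4 + 45/2*b**3 + 3*b**2 - 63/4*b - 16 ≠ 0; add k_5 = 25/4*b**4 + 45/2*b**3 + 3*b**2 - 63/4*b - 16 to the basis.

The other S-polynomials (S(h_1,k_4), S(h_2,k_4), S(k_3,k_4), S(h_1,k_5), S(h_2,k_5), S(k_3,k_5), S(k_4,k_5)) all reduce to 0 modulo the current basis, so we have a Gröbner basis.
Inter-reduce: drop elements whose leading term is divisible by another's, tail-reduce, and make monic.
Reduced Gröbner basis: {a - 25/4*b**3 - 45/2*b**2 + 2*b + 111/4, b**4 + 18/5*b**3 + 12/25*b**2 - 63/25*b - 64/25}.

These coincide, so the ideals are equal.

Yes, the ideals are equal.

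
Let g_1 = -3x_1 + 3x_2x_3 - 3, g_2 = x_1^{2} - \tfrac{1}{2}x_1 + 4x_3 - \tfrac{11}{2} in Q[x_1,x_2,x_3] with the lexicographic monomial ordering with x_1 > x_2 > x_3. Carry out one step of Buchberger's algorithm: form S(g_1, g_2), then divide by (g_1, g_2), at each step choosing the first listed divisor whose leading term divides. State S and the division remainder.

S(g_1, g_2) = -x_1x_2x_3 + \tfrac{3}{2}x_1 - 4x_3 + \tfrac{11}{2}; remainder on division = -x_2^{2}x_3^{2} + \tfrac{5}{2}x_2x_3 - 4x_3 + 4.

lcm(LM(g_1), LM(g_2)) = x_1^{2}.
S = (lcm/LT(g_1))·g_1 − (lcm/LT(g_2))·g_2 = -x_1x_2x_3 + \tfrac{3}{2}x_1 - 4x_3 + \tfrac{11}{2}.
Reduce S modulo (g_1, g_2) in that order:
  leading term x_1x_2x_3: subtract (\tfrac{1}{3}x_2x_3)·g_1 from -x_1x_2x_3 + \tfrac{3}{2}x_1 - 4x_3 + \tfrac{11}{2} → \tfrac{3}{2}x_1 - x_2^{2}x_3^{2} + x_2x_3 - 4x_3 + \tfrac{11}{2}
  leading term x_1: subtract (-\tfrac{1}{2})·g_1 from \tfrac{3}{2}x_1 - x_2^{2}x_3^{2} + x_2x_3 - 4x_3 + \tfrac{11}{2} → -x_2^{2}x_3^{2} + \tfrac{5}{2}x_2x_3 - 4x_3 + 4
  leading term x_2^{2}x_3^{2}: no divisor's leading term divides it; move -x_2^{2}x_3^{2} to the remainder.
  leading term x_2x_3: no divisor's leading term divides it; move \tfrac{5}{2}x_2x_3 to the remainder.
  leading term x_3: no divisor's leading term divides it; move -4x_3 to the remainder.
  leading term 1: no divisor's leading term divides it; move 4 to the remainder.
The remainder -x_2^{2}x_3^{2} + \tfrac{5}{2}x_2x_3 - 4x_3 + 4 is nonzero, so it would be added as the next basis element.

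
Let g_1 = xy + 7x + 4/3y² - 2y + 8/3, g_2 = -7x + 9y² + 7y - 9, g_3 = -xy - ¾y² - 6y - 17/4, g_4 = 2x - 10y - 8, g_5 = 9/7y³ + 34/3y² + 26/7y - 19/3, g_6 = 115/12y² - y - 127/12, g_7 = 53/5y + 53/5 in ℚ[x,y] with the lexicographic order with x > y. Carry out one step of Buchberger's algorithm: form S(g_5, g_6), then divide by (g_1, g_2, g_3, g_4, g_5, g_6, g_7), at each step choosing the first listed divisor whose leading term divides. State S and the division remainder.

lcm(LM(g_5), LM(g_6)) = y³.
S = (lcm/LT(g_5))·g_5 − (lcm/LT(g_6))·g_6 = 27694/3105y² + 4133/1035y - 133/27.
Reduce S modulo (g_1, g_2, g_3, g_4, g_5, g_6, g_7) in that order:
  leading term y²: subtract (110776/119025)·g_6 from 27694/3105y² + 4133/1035y - 133/27 → 65119/13225y + 65119/13225
  leading term y: subtract (65119/140185)·g_7 from 65119/13225y + 65119/13225 → 0
The remainder is 0, so this S-polynomial contributes no new basis element.

S(g_5, g_6) = 27694/3105y² + 4133/1035y - 133/27; remainder on division = 0.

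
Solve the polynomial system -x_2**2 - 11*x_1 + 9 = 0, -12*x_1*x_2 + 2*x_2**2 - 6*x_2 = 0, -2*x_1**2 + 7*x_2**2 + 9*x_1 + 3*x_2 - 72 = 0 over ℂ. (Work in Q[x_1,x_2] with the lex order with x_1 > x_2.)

{(0, 3)}

Compute a lex Gröbner basis by Buchberger's algorithm.
f_1 = -11*x_1 - x_2**2 + 9, LT = x_1.
f_2 = -12*x_1*x_2 + 2*x_2**2 - 6*x_2, LT = x_1*x_2.
f_3 = -2*x_1**2 + 9*x_1 + 7*x_2**2 + 3*x_2 - 72, LT = x_1**2.

S(f_1,f_2): lcm = x_1*x_2. S = 1/11*x_2**3 + 1/6*x_2**2 - 29/22*x_2.
  leading term x_2**3: no divisor's leading term divides it; move 1/11*x_2**3 to the remainder.
  leading term x_2**2: no divisor's leading term divides it; move 1/6*x_2**2 to the remainder.
  leading term x_2: no divisor's leading term divides it; move -29/22*x_2 to the remainder.
  remainder 1/11*x_2**3 + 1/6*x_2**2 - 29/22*x_2 ≠ 0; add h_4 = 1/11*x_2**3 + 1/6*x_2**2 - 29/22*x_2 to the basis.

S(f_1,f_3): lcm = x_1**2. S = 1/11*x_1*x_2**2 + 81/22*x_1 + 7/2*x_2**2 + 3/2*x_2 - 36.
  leading term x_1*x_2**2: subtract (-1/121*x_2**2)·f_1 from 1/11*x_1*x_2**2 + 81/22*x_1 + 7/2*x_2**2 + 3/2*x_2 - 36 → 81/22*x_1 - 1/121*x_2**4 + 865/242*x_2**2 + 3/2*x_2 - 36
  leading term x_1: subtract (-81/242)·f_1 from 81/22*x_1 - 1/121*x_2**4 + 865/242*x_2**2 + 3/2*x_2 - 36 → -1/121*x_2**4 + 392/121*x_2**2 + 3/2*x_2 - 7983/242
  leading term x_2**4: subtract (-1/11*x_2)·h_4 from -1/121*x_2**4 + 392/121*x_2**2 + 3/2*x_2 - 7983/242 → 1/66*x_2**3 + 755/242*x_2**2 + 3/2*x_2 - 7983/242
  leading term x_2**3: subtract (1/6)·h_4 from 1/66*x_2**3 + 755/242*x_2**2 + 3/2*x_2 - 7983/242 → 13469/4356*x_2**2 + 227/132*x_2 - 7983/242
  leading term x_2**2: no divisor's leading term divides it; move 13469/4356*x_2**2 to the remainder.
  leading term x_2: no divisor's leading term divides it; move 227/132*x_2 to the remainder.
  leading term 1: no divisor's leading term divides it; move -7983/242 to the remainder.
  remainder 13469/4356*x_2**2 + 227/132*x_2 - 7983/242 ≠ 0; add h_5 = 13469/4356*x_2**2 + 227/132*x_2 - 7983/242 to the basis.

S(f_2,f_3): lcm = x_1**2*x_2. S = -1/6*x_1*x_2**2 + 5*x_1*x_2 + 7/2*x_2**3 + 3/2*x_2**2 - 36*x_2.
  leading term x_1*x_2**2: subtract (1/66*x_2**2)·f_1 from -1/6*x_1*x_2**2 + 5*x_1*x_2 + 7/2*x_2**3 + 3/2*x_2**2 - 36*x_2 → 5*x_1*x_2 + 1/66*x_2**4 + 7/2*x_2**3 + 15/11*x_2**2 - 36*x_2
  leading term x_1*x_2: subtract (-5/11*x_2)·f_1 from 5*x_1*x_2 + 1/66*x_2**4 + 7/2*x_2**3 + 15/11*x_2**2 - 36*x_2 → 1/66*x_2**4 + 67/22*x_2**3 + 15/11*x_2**2 - 351/11*x_2
  leading term x_2**4: subtract (1/6*x_2)·h_4 from 1/66*x_2**4 + 67/22*x_2**3 + 15/11*x_2**2 - 351/11*x_2 → 1195/396*x_2**3 + 19/12*x_2**2 - 351/11*x_2
  leading term x_2**3: subtract (1195/36)·h_4 from 1195/396*x_2**3 + 19/12*x_2**2 - 351/11*x_2 → -853/216*x_2**2 + 853/72*x_2
  leading term x_2**2: subtract (-103213/80814)·h_5 from -853/216*x_2**2 + 853/72*x_2 → 756611/53876*x_2 - 2269833/53876
  leading term x_2: no divisor's leading term divides it; move 756611/53876*x_2 to the remainder.
  leading term 1: no divisor's leading term divides it; move -2269833/53876 to the remainder.
  remainder 756611/53876*x_2 - 2269833/53876 ≠ 0; add h_6 = 756611/53876*x_2 - 2269833/53876 to the basis.

The other S-polynomials (S(f_1,h_4), S(f_2,h_4), S(f_3,h_4), S(f_1,h_5), S(f_2,h_5), S(f_3,h_5), S(h_4,h_5), S(f_1,h_6), S(f_2,h_6), S(f_3,h_6), S(h_4,h_6), S(h_5,h_6)) all reduce to 0 modulo the current basis, so we have a Gröbner basis.
Inter-reduce: drop elements whose leading term is divisible by another's, tail-reduce, and make monic.
Reduced Gröbner basis: {x_1, x_2 - 3}.

A lex Gröbner basis eliminates variables successively. Here x_2 - 3 depends only on x_2, with roots {3}; lifting each root through the earlier basis elements recovers the full solutions.
  x_2 = 3: the earlier basis element becomes x_1 = 0, giving x_1 = 0 — point (0, 3).
Check: every point annihilates each of the original generators.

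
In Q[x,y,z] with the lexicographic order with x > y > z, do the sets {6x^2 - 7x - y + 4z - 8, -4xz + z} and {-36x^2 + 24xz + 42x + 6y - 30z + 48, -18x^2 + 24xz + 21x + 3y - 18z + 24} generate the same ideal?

Two ideals are equal iff their reduced Gröbner bases coincide (the reduced basis is unique for a fixed ordering).
Buchberger on the first generating set:
f_1 = 6x^2 - 7x - y + 4z - 8, LT = x^2.
f_2 = -4xz + z, LT = xz.

S(f_1,f_2): lcm = x^2z. S = -11/12xz - 1/6yz + 2/3z^2 - 4/3z.
  leading term xz: subtract (11/48)·f_2 from -11/12xz - 1/6yz + 2/3z^2 - 4/3z → -1/6yz + 2/3z^2 - 25/16z
  leading term yz: no divisor's leading term divides it; move -1/6yz to the remainder.
  leading term z^2: no divisor's leading term divides it; move 2/3z^2 to the remainder.
  leading term z: no divisor's leading term divides it; move -25/16z to the remainder.
  remainder -1/6yz + 2/3z^2 - 25/16z ≠ 0; add g_3 = -1/6yz + 2/3z^2 - 25/16z to the basis.

S(f_1,g_3): leading monomials are coprime, so the S-polynomial reduces to 0 (Buchberger's first criterion).
S(f_2,g_3): lcm = xyz. S = 4xz^2 - 75/8xz - 1/4yz.
  leading term xz^2: subtract (-z)·f_2 from 4xz^2 - 75/8xz - 1/4yz → -75/8xz - 1/4yz + z^2
  leading term xz: subtract (75/32)·f_2 from -75/8xz - 1/4yz + z^2 → -1/4yz + z^2 - 75/32z
  leading term yz: subtract (3/2)·g_3 from -1/4yz + z^2 - 75/32z → 0
  remainder 0.

Every S-polynomial of the final basis reduces to 0, so we have a Gröbner basis.
Inter-reduce: drop elements whose leading term is divisible by another's, tail-reduce, and make monic.
Reduced Gröbner basis: {x^2 - 7/6x - 1/6y + 2/3z - 4/3, xz - 1/4z, yz - 4z^2 + 75/8z}.

Buchberger on the second generating set:
h_1 = -36x^2 + 24xz + 42x + 6y - 30z + 48, LT = x^2.
h_2 = -18x^2 + 24xz + 21x + 3y - 18z + 24, LT = x^2.

S(h_1,h_2): lcm = x^2. S = 2/3xz - 1/6z.
  leading term xz: no divisor's leading term divides it; move 2/3xz to the remainder.
  leading term z: no divisor's leading term divides it; move -1/6z to the remainder.
  remainder 2/3xz - 1/6z ≠ 0; add k_3 = 2/3xz - 1/6z to the basis.

S(h_1,k_3): lcm = x^2z. S = -2/3xz^2 - 11/12xz - 1/6yz + 5/6z^2 - 4/3z.
  leading term xz^2: subtract (-z)·k_3 from -2/3xz^2 - 11/12xz - 1/6yz + 5/6z^2 - 4/3z → -11/12xz - 1/6yz + 2/3z^2 - 4/3z
  leading term xz: subtract (-11/8)·k_3 from -11/12xz - 1/6yz + 2/3z^2 - 4/3z → -1/6yz + 2/3z^2 - 25/16z
  leading term yz: no divisor's leading term divides it; move -1/6yz to the remainder.
  leading term z^2: no divisor's leading term divides it; move 2/3z^2 to the remainder.
  leading term z: no divisor's leading term divides it; move -25/16z to the remainder.
  remainder -1/6yz + 2/3z^2 - 25/16z ≠ 0; add k_4 = -1/6yz + 2/3z^2 - 25/16z to the basis.

S(h_2,k_3): lcm = x^2z. S = -4/3xz^2 - 11/12xz - 1/6yz + z^2 - 4/3z.
  leading term xz^2: subtract (-2z)·k_3 from -4/3xz^2 - 11/12xz - 1/6yz + z^2 - 4/3z → -11/12xz - 1/6yz + 2/3z^2 - 4/3z
  leading term xz: subtract (-11/8)·k_3 from -11/12xz - 1/6yz + 2/3z^2 - 4/3z → -1/6yz + 2/3z^2 - 25/16z
  leading term yz: subtract (1)·k_4 from -1/6yz + 2/3z^2 - 25/16z → 0
  remainder 0.

S(h_1,k_4): leading monomials are coprime, so the S-polynomial reduces to 0 (Buchberger's first criterion).
S(h_2,k_4): leading monomials are coprime, so the S-polynomial reduces to 0 (Buchberger's first criterion).
S(k_3,k_4): lcm = xyz. S = 4xz^2 - 75/8xz - 1/4yz.
  leading term xz^2: subtract (6z)·k_3 from 4xz^2 - 75/8xz - 1/4yz → -75/8xz - 1/4yz + z^2
  leading term xz: subtract (-225/16)·k_3 from -75/8xz - 1/4yz + z^2 → -1/4yz + z^2 - 75/32z
  leading term yz: subtract (3/2)·k_4 from -1/4yz + z^2 - 75/32z → 0
  remainder 0.

Every S-polynomial of the final basis reduces to 0, so we have a Gröbner basis.
Inter-reduce: drop elements whose leading term is divisible by another's, tail-reduce, and make monic.
Reduced Gröbner basis: {x^2 - 7/6x - 1/6y + 2/3z - 4/3, xz - 1/4z, yz - 4z^2 + 75/8z}.

Same reduced basis, so the two generating sets span the same ideal.

Yes, the ideals are equal.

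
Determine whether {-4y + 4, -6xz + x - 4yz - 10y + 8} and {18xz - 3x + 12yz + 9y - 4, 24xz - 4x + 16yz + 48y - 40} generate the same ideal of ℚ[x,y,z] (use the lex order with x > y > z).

Equality of ideals is decidable: compute both reduced Gröbner bases (unique for the ordering) and check whether they agree.
Buchberger on the first generating set:
f_1 = -4y + 4, LT = y.
f_2 = -6xz + x - 4yz - 10y + 8, LT = xz.

The S-polynomials (S(f_1,f_2)) all reduce to 0 modulo the current basis, so we have a Gröbner basis.
Inter-reduce: drop elements whose leading term is divisible by another's, tail-reduce, and make monic.
Reduced Gröbner basis: {xz - ⅙x + ⅔z + ⅓, y - 1}.

Buchberger on the second generating set:
h_1 = 18xz - 3x + 12yz + 9y - 4, LT = xz.
h_2 = 24xz - 4x + 16yz + 48y - 40, LT = xz.

S(h_1,h_2): lcm = xz. S = -3/2y + 13/9.
  leading term y: no divisor's leading term divides it; move -3/2y to the remainder.
  leading term 1: no divisor's leading term divides it; move 13/9 to the remainder.
  remainder -3/2y + 13/9 ≠ 0; add k_3 = -3/2y + 13/9 to the basis.

The other S-polynomials (S(h_1,k_3), S(h_2,k_3)) all reduce to 0 modulo the current basis, so we have a Gröbner basis.
Inter-reduce: drop elements whose leading term is divisible by another's, tail-reduce, and make monic.
Reduced Gröbner basis: {xz - ⅙x + 52/81z + 7/27, y - 26/27}.

The bases are distinct; the ideals are different.

No, the ideals differ.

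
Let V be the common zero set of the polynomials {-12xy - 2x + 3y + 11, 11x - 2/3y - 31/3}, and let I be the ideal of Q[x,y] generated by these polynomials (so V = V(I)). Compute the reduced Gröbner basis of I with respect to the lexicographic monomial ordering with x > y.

G = {x - 2/33y - 31/33, y^2 + 277/24y - 301/24}

f_1 = -12xy - 2x + 3y + 11, LT = xy.
f_2 = 11x - 2/3y - 31/3, LT = x.

S(f_1,f_2): lcm = xy. S = 1/6x + 2/33y^2 + 91/132y - 11/12.
  leading term x: subtract (1/66)·f_2 from 1/6x + 2/33y^2 + 91/132y - 11/12 → 2/33y^2 + 277/396y - 301/396
  leading term y^2: no divisor's leading term divides it; move 2/33y^2 to the remainder.
  leading term y: no divisor's leading term divides it; move 277/396y to the remainder.
  leading term 1: no divisor's leading term divides it; move -301/396 to the remainder.
  remainder 2/33y^2 + 277/396y - 301/396 ≠ 0; add g_3 = 2/33y^2 + 277/396y - 301/396 to the basis.

The other S-polynomials (S(f_1,g_3), S(f_2,g_3)) all reduce to 0 modulo the current basis, so we have a Gröbner basis.
Inter-reduce: drop elements whose leading term is divisible by another's, tail-reduce, and make monic.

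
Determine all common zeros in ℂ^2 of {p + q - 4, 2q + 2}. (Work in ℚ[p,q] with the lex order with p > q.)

{(5, -1)}

Compute a lex Gröbner basis by Buchberger's algorithm.
f_1 = p + q - 4, LT = p.
f_2 = 2q + 2, LT = q.

The S-polynomials (S(f_1,f_2)) all reduce to 0 modulo the current basis, so we have a Gröbner basis.
Inter-reduce: drop elements whose leading term is divisible by another's, tail-reduce, and make monic.
Reduced Gröbner basis: {p - 5, q + 1}.

Since the basis is lex-ordered, q + 1 is univariate in q. Its roots are {-1}. Back-substituting each root into the other basis elements fixes the other coordinates.
  q = -1: the earlier basis element becomes p - 5 = 0, giving p = 5 — point (5, -1).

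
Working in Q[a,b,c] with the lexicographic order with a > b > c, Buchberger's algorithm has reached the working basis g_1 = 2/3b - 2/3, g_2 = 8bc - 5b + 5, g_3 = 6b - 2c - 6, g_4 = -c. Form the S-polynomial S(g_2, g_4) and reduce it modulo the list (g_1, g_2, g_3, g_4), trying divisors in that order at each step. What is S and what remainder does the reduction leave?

S(g_2, g_4) = -5/8b + 5/8; remainder on division = 0.

lcm(LM(g_2), LM(g_4)) = bc.
S = (lcm/LT(g_2))·g_2 − (lcm/LT(g_4))·g_4 = -5/8b + 5/8.
Reduce S modulo (g_1, g_2, g_3, g_4) in that order:
  leading term b: subtract (-15/16)·g_1 from -5/8b + 5/8 → 0
The remainder is 0, so this S-polynomial contributes no new basis element.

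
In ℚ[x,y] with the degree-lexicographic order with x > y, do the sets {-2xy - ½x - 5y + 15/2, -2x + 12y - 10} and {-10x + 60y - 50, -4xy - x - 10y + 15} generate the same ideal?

Yes, the ideals are equal.

Two ideals are equal iff their reduced Gröbner bases coincide (the reduced basis is unique for a fixed ordering).
Buchberger on the first generating set:
f_1 = -2xy - ½x - 5y + 15/2, LT = xy.
f_2 = -2x + 12y - 10, LT = x.

S(f_1,f_2): lcm = xy. S = 6y² + ¼x - 5/2y - 15/4.
  reduce S modulo (f_1, f_2):
  remainder 6y² - y - 5 ≠ 0; add g_3 = 6y² - y - 5 to the basis.

The other S-polynomials (S(f_1,g_3), S(f_2,g_3)) all reduce to 0 modulo the current basis, so we have a Gröbner basis.
Inter-reduce: drop elements whose leading term is divisible by another's, tail-reduce, and make monic.
Reduced Gröbner basis: {y² - ⅙y - ⅚, x - 6y + 5}.

Buchberger on the second generating set:
h_1 = -10x + 60y - 50, LT = x.
h_2 = -4xy - x - 10y + 15, LT = xy.

S(h_1,h_2): lcm = xy. S = -6y² - ¼x + 5/2y + 15/4.
  reduce S modulo (h_1, h_2):
  remainder -6y² + y + 5 ≠ 0; add k_3 = -6y² + y + 5 to the basis.

The other S-polynomials (S(h_1,k_3), S(h_2,k_3)) all reduce to 0 modulo the current basis, so we have a Gröbner basis.
Inter-reduce: drop elements whose leading term is divisible by another's, tail-reduce, and make monic.
Reduced Gröbner basis: {y² - ⅙y - ⅚, x - 6y + 5}.

These coincide, so the ideals are equal.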